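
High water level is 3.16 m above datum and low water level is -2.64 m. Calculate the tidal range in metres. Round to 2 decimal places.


Tidal range = High water - Low water
Tidal range = 3.16 - (-2.64)
Tidal range = 5.80 m

5.80


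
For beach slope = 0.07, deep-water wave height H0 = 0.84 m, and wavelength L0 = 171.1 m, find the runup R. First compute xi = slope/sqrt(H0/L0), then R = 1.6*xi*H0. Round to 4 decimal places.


xi = slope / sqrt(H0/L0)
H0/L0 = 0.84/171.1 = 0.004909
sqrt(0.004909) = 0.070067
xi = 0.07 / 0.070067 = 0.999041
R = 1.6 * xi * H0 = 1.6 * 0.999041 * 0.84
R = 1.3427 m

1.3427


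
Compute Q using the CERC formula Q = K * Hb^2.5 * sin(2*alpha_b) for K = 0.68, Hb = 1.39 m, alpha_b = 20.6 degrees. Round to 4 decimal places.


Q = K * Hb^2.5 * sin(2 * alpha_b)
Hb^2.5 = 1.39^2.5 = 2.277912
sin(2 * 20.6) = sin(41.2) = 0.658689
Q = 0.68 * 2.277912 * 0.658689
Q = 1.0203 m^3/s

1.0203


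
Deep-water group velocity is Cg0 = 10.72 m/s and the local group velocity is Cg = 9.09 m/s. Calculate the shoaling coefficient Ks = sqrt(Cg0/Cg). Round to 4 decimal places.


Ks = sqrt(Cg0 / Cg)
Ks = sqrt(10.72 / 9.09)
Ks = sqrt(1.1793)
Ks = 1.0860

1.0860


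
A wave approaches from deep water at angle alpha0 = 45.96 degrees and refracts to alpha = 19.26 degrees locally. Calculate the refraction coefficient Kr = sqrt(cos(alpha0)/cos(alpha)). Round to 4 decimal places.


Kr = sqrt(cos(alpha0) / cos(alpha))
cos(45.96) = 0.695160
cos(19.26) = 0.944031
Kr = sqrt(0.695160 / 0.944031)
Kr = sqrt(0.736374)
Kr = 0.8581

0.8581


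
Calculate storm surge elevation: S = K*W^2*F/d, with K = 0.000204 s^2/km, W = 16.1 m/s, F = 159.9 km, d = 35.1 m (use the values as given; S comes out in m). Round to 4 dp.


S = K * W^2 * F / d
W^2 = 16.1^2 = 259.21
S = 0.000204 * 259.21 * 159.9 / 35.1
Numerator = 0.000204 * 259.21 * 159.9 = 8.455327
S = 8.455327 / 35.1 = 0.2409 m

0.2409


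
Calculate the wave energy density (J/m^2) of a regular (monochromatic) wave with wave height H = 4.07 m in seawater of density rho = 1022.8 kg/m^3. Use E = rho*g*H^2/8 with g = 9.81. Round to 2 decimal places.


E = (1/8) * rho * g * H^2
E = (1/8) * 1022.8 * 9.81 * 4.07^2
E = 0.125 * 1022.8 * 9.81 * 16.5649
E = 20775.84 J/m^2

20775.84


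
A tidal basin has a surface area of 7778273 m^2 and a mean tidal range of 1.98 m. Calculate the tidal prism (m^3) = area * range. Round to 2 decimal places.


Tidal prism = Area * Tidal range
P = 7778273 * 1.98
P = 15400980.54 m^3

15400980.54


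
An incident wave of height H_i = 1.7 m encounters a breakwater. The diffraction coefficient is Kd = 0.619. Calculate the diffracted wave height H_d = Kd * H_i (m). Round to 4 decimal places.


H_d = Kd * H_i
H_d = 0.619 * 1.7
H_d = 1.0523 m

1.0523


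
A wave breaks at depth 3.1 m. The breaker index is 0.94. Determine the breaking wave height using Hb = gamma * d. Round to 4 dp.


Hb = gamma * d
Hb = 0.94 * 3.1
Hb = 2.9140 m

2.9140


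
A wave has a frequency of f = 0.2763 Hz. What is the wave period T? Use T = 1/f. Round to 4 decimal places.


T = 1 / f
T = 1 / 0.2763
T = 3.6193 s

3.6193


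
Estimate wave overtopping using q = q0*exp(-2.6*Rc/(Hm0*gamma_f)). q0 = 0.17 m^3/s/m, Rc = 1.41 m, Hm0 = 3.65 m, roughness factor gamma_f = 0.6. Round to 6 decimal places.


q = q0 * exp(-2.6 * Rc / (Hm0 * gamma_f))
Exponent = -2.6 * 1.41 / (3.65 * 0.6)
= -2.6 * 1.41 / 2.1900
= -1.673973
exp(-1.673973) = 0.187501
q = 0.17 * 0.187501
q = 0.031875 m^3/s/m

0.031875


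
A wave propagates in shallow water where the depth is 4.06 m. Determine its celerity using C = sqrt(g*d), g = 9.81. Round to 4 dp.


Using the shallow-water approximation:
C = sqrt(g * d) = sqrt(9.81 * 4.06)
C = sqrt(39.8286)
C = 6.3110 m/s

6.3110


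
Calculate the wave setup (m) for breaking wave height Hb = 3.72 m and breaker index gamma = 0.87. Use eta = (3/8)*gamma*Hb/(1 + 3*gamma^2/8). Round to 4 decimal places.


eta = (3/8) * gamma * Hb / (1 + 3*gamma^2/8)
Numerator = (3/8) * 0.87 * 3.72 = 1.213650
Denominator = 1 + 3*0.87^2/8 = 1 + 0.283838 = 1.283838
eta = 1.213650 / 1.283838
eta = 0.9453 m

0.9453


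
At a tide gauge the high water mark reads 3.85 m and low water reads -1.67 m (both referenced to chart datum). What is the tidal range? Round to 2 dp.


Tidal range = High water - Low water
Tidal range = 3.85 - (-1.67)
Tidal range = 5.52 m

5.52


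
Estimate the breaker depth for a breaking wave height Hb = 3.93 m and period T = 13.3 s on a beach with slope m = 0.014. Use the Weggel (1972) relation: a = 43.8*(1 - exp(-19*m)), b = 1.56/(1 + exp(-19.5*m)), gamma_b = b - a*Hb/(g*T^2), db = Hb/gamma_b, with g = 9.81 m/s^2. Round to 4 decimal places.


a = 43.8 * (1 - exp(-19 * m))
exp(-19 * 0.014) = exp(-0.2660) = 0.766439
a = 43.8 * (1 - 0.766439) = 10.229966
b = 1.56 / (1 + exp(-19.5 * m))
exp(-19.5 * 0.014) = exp(-0.2730) = 0.761093
b = 1.56 / (1 + 0.761093) = 0.885814
Hb / (g * T^2) = 3.93 / (9.81 * 13.3^2) = 3.93 / 1735.2909 = 0.00226475
gamma_b = b - a * Hb/(g*T^2) = 0.885814 - 10.229966 * 0.00226475 = 0.862645
db = Hb / gamma_b = 3.93 / 0.862645
db = 4.5558 m

4.5558


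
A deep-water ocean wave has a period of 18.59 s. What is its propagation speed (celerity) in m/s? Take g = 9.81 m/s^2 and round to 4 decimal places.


We use the deep-water celerity formula:
C = g * T / (2 * pi)
C = 9.81 * 18.59 / (2 * 3.14159...)
C = 182.367900 / 6.283185
C = 29.0248 m/s

29.0248


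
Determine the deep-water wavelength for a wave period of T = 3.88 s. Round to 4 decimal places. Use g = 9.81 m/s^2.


L0 = g * T^2 / (2 * pi)
L0 = 9.81 * 3.88^2 / (2 * pi)
L0 = 9.81 * 15.0544 / 6.28319
L0 = 147.6837 / 6.28319
L0 = 23.5046 m

23.5046


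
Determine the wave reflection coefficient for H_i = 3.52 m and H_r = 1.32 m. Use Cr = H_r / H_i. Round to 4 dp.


Cr = H_r / H_i
Cr = 1.32 / 3.52
Cr = 0.3750

0.3750


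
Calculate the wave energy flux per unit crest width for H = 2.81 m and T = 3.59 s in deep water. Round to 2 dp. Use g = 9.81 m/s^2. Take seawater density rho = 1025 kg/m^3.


P = rho * g^2 * H^2 * T / (32 * pi)
P = 1025 * 9.81^2 * 2.81^2 * 3.59 / (32 * pi)
P = 1025 * 96.2361 * 7.8961 * 3.59 / 100.53096
P = 27814.36 W/m

27814.36


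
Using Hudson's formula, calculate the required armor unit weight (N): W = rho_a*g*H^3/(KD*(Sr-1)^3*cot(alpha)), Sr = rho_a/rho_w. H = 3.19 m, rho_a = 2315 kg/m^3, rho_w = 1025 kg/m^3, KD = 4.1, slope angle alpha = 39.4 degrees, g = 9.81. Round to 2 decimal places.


Sr = rho_a / rho_w = 2315 / 1025 = 2.258537
(Sr - 1) = 1.258537
(Sr - 1)^3 = 1.993414
cot(39.4) = 1 / tan(39.4) = 1 / 0.821409 = 1.217420
Numerator = 2315 * 9.81 * 3.19^3 = 737211.4162
Denominator = 4.1 * 1.993414 * 1.217420 = 9.949971
W = 737211.4162 / 9.949971
W = 74091.82 N

74091.82


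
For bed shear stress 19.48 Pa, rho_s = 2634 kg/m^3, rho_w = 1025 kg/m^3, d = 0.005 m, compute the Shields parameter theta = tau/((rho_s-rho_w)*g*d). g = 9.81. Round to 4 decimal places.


theta = tau / ((rho_s - rho_w) * g * d)
rho_s - rho_w = 2634 - 1025 = 1609
Denominator = 1609 * 9.81 * 0.005 = 78.921450
theta = 19.48 / 78.921450
theta = 0.2468

0.2468


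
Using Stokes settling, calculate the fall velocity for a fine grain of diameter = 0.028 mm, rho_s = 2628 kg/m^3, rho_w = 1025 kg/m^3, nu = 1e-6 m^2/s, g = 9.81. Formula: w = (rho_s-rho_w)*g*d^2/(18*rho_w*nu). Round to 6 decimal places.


w = (rho_s - rho_w) * g * d^2 / (18 * rho_w * nu)
d = 0.028 mm = 0.000028 m
rho_s - rho_w = 2628 - 1025 = 1603
Numerator = 1603 * 9.81 * (0.000028)^2 = 0.000012328737
Denominator = 18 * 1025 * 1e-6 = 0.018450
w = 0.000668 m/s

0.000668


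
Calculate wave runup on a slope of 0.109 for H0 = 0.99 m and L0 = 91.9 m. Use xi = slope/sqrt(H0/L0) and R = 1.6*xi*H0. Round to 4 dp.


xi = slope / sqrt(H0/L0)
H0/L0 = 0.99/91.9 = 0.010773
sqrt(0.010773) = 0.103791
xi = 0.109 / 0.103791 = 1.050187
R = 1.6 * xi * H0 = 1.6 * 1.050187 * 0.99
R = 1.6635 m

1.6635


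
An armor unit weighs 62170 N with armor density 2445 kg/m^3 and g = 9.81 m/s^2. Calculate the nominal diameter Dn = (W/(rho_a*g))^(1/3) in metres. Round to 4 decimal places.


V = W / (rho_a * g)
V = 62170 / (2445 * 9.81)
V = 62170 / 23985.45
V = 2.591988 m^3
Dn = V^(1/3) = 2.591988^(1/3)
Dn = 1.3737 m

1.3737


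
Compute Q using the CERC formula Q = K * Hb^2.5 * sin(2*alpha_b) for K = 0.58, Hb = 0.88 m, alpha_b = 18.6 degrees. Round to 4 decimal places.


Q = K * Hb^2.5 * sin(2 * alpha_b)
Hb^2.5 = 0.88^2.5 = 0.726452
sin(2 * 18.6) = sin(37.2) = 0.604599
Q = 0.58 * 0.726452 * 0.604599
Q = 0.2547 m^3/s

0.2547


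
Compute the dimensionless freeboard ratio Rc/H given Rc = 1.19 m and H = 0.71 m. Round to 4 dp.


Relative freeboard = Rc / H
= 1.19 / 0.71
= 1.6761

1.6761


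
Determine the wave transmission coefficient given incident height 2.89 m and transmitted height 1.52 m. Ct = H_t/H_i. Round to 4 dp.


Ct = H_t / H_i
Ct = 1.52 / 2.89
Ct = 0.5260

0.5260


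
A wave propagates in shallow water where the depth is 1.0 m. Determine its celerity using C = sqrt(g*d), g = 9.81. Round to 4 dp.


Using the shallow-water approximation:
C = sqrt(g * d) = sqrt(9.81 * 1.0)
C = sqrt(9.8100)
C = 3.1321 m/s

3.1321


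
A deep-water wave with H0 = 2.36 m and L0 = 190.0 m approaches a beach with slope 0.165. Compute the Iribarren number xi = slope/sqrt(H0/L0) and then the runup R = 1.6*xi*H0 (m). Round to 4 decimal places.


xi = slope / sqrt(H0/L0)
H0/L0 = 2.36/190.0 = 0.012421
sqrt(0.012421) = 0.111450
xi = 0.165 / 0.111450 = 1.480487
R = 1.6 * xi * H0 = 1.6 * 1.480487 * 2.36
R = 5.5903 m

5.5903


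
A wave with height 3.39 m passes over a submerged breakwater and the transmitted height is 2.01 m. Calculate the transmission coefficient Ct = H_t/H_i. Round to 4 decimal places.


Ct = H_t / H_i
Ct = 2.01 / 3.39
Ct = 0.5929

0.5929


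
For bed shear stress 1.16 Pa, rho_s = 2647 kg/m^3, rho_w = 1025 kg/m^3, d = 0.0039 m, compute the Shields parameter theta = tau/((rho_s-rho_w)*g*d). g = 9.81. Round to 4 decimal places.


theta = tau / ((rho_s - rho_w) * g * d)
rho_s - rho_w = 2647 - 1025 = 1622
Denominator = 1622 * 9.81 * 0.0039 = 62.056098
theta = 1.16 / 62.056098
theta = 0.0187

0.0187


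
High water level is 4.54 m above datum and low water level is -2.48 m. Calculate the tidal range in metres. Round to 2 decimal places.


Tidal range = High water - Low water
Tidal range = 4.54 - (-2.48)
Tidal range = 7.02 m

7.02


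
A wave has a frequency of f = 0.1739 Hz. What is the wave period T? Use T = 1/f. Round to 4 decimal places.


T = 1 / f
T = 1 / 0.1739
T = 5.7504 s

5.7504


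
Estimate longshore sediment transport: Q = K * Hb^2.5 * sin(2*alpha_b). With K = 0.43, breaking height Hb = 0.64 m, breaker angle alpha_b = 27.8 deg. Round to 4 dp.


Q = K * Hb^2.5 * sin(2 * alpha_b)
Hb^2.5 = 0.64^2.5 = 0.327680
sin(2 * 27.8) = sin(55.6) = 0.825113
Q = 0.43 * 0.327680 * 0.825113
Q = 0.1163 m^3/s

0.1163


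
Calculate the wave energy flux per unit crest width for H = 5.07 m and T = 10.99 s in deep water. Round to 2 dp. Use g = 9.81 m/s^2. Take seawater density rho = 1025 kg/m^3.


P = rho * g^2 * H^2 * T / (32 * pi)
P = 1025 * 9.81^2 * 5.07^2 * 10.99 / (32 * pi)
P = 1025 * 96.2361 * 25.7049 * 10.99 / 100.53096
P = 277188.78 W/m

277188.78


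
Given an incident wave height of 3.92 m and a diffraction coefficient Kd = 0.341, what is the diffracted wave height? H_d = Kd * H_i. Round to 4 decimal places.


H_d = Kd * H_i
H_d = 0.341 * 3.92
H_d = 1.3367 m

1.3367


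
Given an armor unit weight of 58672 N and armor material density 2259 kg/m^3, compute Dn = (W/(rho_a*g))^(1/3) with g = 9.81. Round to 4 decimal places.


V = W / (rho_a * g)
V = 58672 / (2259 * 9.81)
V = 58672 / 22160.79
V = 2.647559 m^3
Dn = V^(1/3) = 2.647559^(1/3)
Dn = 1.3834 m

1.3834


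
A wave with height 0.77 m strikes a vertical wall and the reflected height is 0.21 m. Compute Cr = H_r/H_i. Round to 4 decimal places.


Cr = H_r / H_i
Cr = 0.21 / 0.77
Cr = 0.2727

0.2727


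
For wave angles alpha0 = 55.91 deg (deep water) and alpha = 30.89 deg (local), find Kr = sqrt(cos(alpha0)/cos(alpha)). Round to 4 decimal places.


Kr = sqrt(cos(alpha0) / cos(alpha))
cos(55.91) = 0.560494
cos(30.89) = 0.858155
Kr = sqrt(0.560494 / 0.858155)
Kr = sqrt(0.653139)
Kr = 0.8082

0.8082


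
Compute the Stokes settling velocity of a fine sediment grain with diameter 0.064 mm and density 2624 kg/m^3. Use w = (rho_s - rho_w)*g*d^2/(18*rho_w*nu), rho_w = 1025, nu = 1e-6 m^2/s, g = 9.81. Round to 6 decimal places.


w = (rho_s - rho_w) * g * d^2 / (18 * rho_w * nu)
d = 0.064 mm = 0.000064 m
rho_s - rho_w = 2624 - 1025 = 1599
Numerator = 1599 * 9.81 * (0.000064)^2 = 0.000064250634
Denominator = 18 * 1025 * 1e-6 = 0.018450
w = 0.003482 m/s

0.003482


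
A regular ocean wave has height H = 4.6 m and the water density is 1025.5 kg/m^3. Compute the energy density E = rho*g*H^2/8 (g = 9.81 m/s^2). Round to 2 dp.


E = (1/8) * rho * g * H^2
E = (1/8) * 1025.5 * 9.81 * 4.6^2
E = 0.125 * 1025.5 * 9.81 * 21.1600
E = 26609.11 J/m^2

26609.11


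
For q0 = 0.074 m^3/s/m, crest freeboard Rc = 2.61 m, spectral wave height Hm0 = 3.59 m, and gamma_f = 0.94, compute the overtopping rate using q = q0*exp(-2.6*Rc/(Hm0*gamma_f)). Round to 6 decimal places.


q = q0 * exp(-2.6 * Rc / (Hm0 * gamma_f))
Exponent = -2.6 * 2.61 / (3.59 * 0.94)
= -2.6 * 2.61 / 3.3746
= -2.010905
exp(-2.010905) = 0.133867
q = 0.074 * 0.133867
q = 0.009906 m^3/s/m

0.009906


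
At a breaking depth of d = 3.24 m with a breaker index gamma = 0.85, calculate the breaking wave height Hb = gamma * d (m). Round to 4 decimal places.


Hb = gamma * d
Hb = 0.85 * 3.24
Hb = 2.7540 m

2.7540


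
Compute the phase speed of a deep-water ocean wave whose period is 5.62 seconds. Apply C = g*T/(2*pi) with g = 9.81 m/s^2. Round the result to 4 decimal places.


We use the deep-water celerity formula:
C = g * T / (2 * pi)
C = 9.81 * 5.62 / (2 * 3.14159...)
C = 55.132200 / 6.283185
C = 8.7746 m/s

8.7746


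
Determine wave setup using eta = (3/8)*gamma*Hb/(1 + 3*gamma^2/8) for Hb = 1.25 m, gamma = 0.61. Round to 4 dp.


eta = (3/8) * gamma * Hb / (1 + 3*gamma^2/8)
Numerator = (3/8) * 0.61 * 1.25 = 0.285938
Denominator = 1 + 3*0.61^2/8 = 1 + 0.139538 = 1.139538
eta = 0.285938 / 1.139538
eta = 0.2509 m

0.2509


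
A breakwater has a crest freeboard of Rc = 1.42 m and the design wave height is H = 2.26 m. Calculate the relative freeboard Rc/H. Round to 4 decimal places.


Relative freeboard = Rc / H
= 1.42 / 2.26
= 0.6283

0.6283


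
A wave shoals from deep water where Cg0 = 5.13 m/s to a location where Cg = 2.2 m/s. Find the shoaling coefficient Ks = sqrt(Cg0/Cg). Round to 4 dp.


Ks = sqrt(Cg0 / Cg)
Ks = sqrt(5.13 / 2.2)
Ks = sqrt(2.3318)
Ks = 1.5270

1.5270


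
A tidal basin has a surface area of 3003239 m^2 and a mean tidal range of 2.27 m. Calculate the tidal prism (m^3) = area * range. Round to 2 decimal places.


Tidal prism = Area * Tidal range
P = 3003239 * 2.27
P = 6817352.53 m^3

6817352.53


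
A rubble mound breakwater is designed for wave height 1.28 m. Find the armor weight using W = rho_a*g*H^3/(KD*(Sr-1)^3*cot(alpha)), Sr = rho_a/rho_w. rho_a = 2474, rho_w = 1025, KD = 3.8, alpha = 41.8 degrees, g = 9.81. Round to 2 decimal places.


Sr = rho_a / rho_w = 2474 / 1025 = 2.413659
(Sr - 1) = 1.413659
(Sr - 1)^3 = 2.825098
cot(41.8) = 1 / tan(41.8) = 1 / 0.894103 = 1.118439
Numerator = 2474 * 9.81 * 1.28^3 = 50897.7532
Denominator = 3.8 * 2.825098 * 1.118439 = 12.006862
W = 50897.7532 / 12.006862
W = 4239.06 N

4239.06


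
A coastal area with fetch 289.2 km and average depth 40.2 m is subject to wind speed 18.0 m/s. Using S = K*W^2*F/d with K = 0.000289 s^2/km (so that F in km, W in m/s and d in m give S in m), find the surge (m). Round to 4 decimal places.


S = K * W^2 * F / d
W^2 = 18.0^2 = 324.00
S = 0.000289 * 324.00 * 289.2 / 40.2
Numerator = 0.000289 * 324.00 * 289.2 = 27.079531
S = 27.079531 / 40.2 = 0.6736 m

0.6736


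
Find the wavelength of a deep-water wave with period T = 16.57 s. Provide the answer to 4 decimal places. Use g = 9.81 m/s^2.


L0 = g * T^2 / (2 * pi)
L0 = 9.81 * 16.57^2 / (2 * pi)
L0 = 9.81 * 274.5649 / 6.28319
L0 = 2693.4817 / 6.28319
L0 = 428.6809 m

428.6809


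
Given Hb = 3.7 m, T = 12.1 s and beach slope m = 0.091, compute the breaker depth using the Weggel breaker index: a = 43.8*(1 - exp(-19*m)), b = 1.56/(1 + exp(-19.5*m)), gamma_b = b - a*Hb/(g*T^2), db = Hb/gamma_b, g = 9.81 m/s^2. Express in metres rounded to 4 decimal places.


a = 43.8 * (1 - exp(-19 * m))
exp(-19 * 0.091) = exp(-1.7290) = 0.177462
a = 43.8 * (1 - 0.177462) = 36.027174
b = 1.56 / (1 + exp(-19.5 * m))
exp(-19.5 * 0.091) = exp(-1.7745) = 0.169568
b = 1.56 / (1 + 0.169568) = 1.333826
Hb / (g * T^2) = 3.7 / (9.81 * 12.1^2) = 3.7 / 1436.2821 = 0.00257610
gamma_b = b - a * Hb/(g*T^2) = 1.333826 - 36.027174 * 0.00257610 = 1.241016
db = Hb / gamma_b = 3.7 / 1.241016
db = 2.9814 m

2.9814


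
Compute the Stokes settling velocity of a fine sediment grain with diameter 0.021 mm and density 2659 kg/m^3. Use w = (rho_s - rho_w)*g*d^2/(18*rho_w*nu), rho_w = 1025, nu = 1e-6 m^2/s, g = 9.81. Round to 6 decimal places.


w = (rho_s - rho_w) * g * d^2 / (18 * rho_w * nu)
d = 0.021 mm = 0.000021 m
rho_s - rho_w = 2659 - 1025 = 1634
Numerator = 1634 * 9.81 * (0.000021)^2 = 0.000007069027
Denominator = 18 * 1025 * 1e-6 = 0.018450
w = 0.000383 m/s

0.000383


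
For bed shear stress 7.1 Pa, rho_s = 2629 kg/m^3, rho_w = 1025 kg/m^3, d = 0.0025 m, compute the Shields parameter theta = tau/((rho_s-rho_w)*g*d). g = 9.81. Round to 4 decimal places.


theta = tau / ((rho_s - rho_w) * g * d)
rho_s - rho_w = 2629 - 1025 = 1604
Denominator = 1604 * 9.81 * 0.0025 = 39.338100
theta = 7.1 / 39.338100
theta = 0.1805

0.1805


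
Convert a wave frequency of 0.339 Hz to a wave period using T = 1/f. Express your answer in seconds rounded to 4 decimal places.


T = 1 / f
T = 1 / 0.339
T = 2.9499 s

2.9499


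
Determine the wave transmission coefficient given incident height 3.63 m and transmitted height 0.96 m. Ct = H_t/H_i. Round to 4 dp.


Ct = H_t / H_i
Ct = 0.96 / 3.63
Ct = 0.2645

0.2645


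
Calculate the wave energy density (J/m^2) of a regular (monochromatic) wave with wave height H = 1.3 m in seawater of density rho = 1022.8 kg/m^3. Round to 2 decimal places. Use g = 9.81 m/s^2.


E = (1/8) * rho * g * H^2
E = (1/8) * 1022.8 * 9.81 * 1.3^2
E = 0.125 * 1022.8 * 9.81 * 1.6900
E = 2119.61 J/m^2

2119.61


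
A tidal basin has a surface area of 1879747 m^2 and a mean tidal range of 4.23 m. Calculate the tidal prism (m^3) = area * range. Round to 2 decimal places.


Tidal prism = Area * Tidal range
P = 1879747 * 4.23
P = 7951329.81 m^3

7951329.81


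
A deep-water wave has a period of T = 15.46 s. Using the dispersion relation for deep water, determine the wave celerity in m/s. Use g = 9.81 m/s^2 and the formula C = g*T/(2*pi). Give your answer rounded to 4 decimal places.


We use the deep-water celerity formula:
C = g * T / (2 * pi)
C = 9.81 * 15.46 / (2 * 3.14159...)
C = 151.662600 / 6.283185
C = 24.1379 m/s

24.1379


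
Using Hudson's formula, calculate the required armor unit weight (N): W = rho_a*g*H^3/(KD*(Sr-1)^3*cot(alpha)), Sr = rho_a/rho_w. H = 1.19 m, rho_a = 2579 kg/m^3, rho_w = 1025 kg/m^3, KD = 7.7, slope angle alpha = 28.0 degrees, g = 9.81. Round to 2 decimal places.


Sr = rho_a / rho_w = 2579 / 1025 = 2.516098
(Sr - 1) = 1.516098
(Sr - 1)^3 = 3.484829
cot(28.0) = 1 / tan(28.0) = 1 / 0.531709 = 1.880726
Numerator = 2579 * 9.81 * 1.19^3 = 42634.5058
Denominator = 7.7 * 3.484829 * 1.880726 = 50.465875
W = 42634.5058 / 50.465875
W = 844.82 N

844.82


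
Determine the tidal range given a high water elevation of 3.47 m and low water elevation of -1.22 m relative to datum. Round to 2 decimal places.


Tidal range = High water - Low water
Tidal range = 3.47 - (-1.22)
Tidal range = 4.69 m

4.69


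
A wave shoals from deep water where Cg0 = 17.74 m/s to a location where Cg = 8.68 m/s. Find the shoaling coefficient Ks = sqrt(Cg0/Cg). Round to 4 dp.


Ks = sqrt(Cg0 / Cg)
Ks = sqrt(17.74 / 8.68)
Ks = sqrt(2.0438)
Ks = 1.4296

1.4296


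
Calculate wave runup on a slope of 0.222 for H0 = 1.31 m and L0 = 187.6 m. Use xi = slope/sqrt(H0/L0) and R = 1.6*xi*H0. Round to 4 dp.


xi = slope / sqrt(H0/L0)
H0/L0 = 1.31/187.6 = 0.006983
sqrt(0.006983) = 0.083564
xi = 0.222 / 0.083564 = 2.656646
R = 1.6 * xi * H0 = 1.6 * 2.656646 * 1.31
R = 5.5683 m

5.5683


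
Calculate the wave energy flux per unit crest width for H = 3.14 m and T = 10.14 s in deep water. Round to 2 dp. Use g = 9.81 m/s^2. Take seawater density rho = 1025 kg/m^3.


P = rho * g^2 * H^2 * T / (32 * pi)
P = 1025 * 9.81^2 * 3.14^2 * 10.14 / (32 * pi)
P = 1025 * 96.2361 * 9.8596 * 10.14 / 100.53096
P = 98097.80 W/m

98097.80


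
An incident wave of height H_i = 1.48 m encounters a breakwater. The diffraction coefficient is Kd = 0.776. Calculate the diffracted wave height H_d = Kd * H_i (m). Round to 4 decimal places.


H_d = Kd * H_i
H_d = 0.776 * 1.48
H_d = 1.1485 m

1.1485


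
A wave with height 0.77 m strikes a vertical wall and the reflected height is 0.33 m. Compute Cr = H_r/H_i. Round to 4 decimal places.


Cr = H_r / H_i
Cr = 0.33 / 0.77
Cr = 0.4286

0.4286


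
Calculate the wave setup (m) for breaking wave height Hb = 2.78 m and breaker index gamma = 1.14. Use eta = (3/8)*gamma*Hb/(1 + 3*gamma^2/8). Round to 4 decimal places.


eta = (3/8) * gamma * Hb / (1 + 3*gamma^2/8)
Numerator = (3/8) * 1.14 * 2.78 = 1.188450
Denominator = 1 + 3*1.14^2/8 = 1 + 0.487350 = 1.487350
eta = 1.188450 / 1.487350
eta = 0.7990 m

0.7990


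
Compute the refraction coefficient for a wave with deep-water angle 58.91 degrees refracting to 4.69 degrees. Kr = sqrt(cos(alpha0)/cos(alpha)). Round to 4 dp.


Kr = sqrt(cos(alpha0) / cos(alpha))
cos(58.91) = 0.516384
cos(4.69) = 0.996652
Kr = sqrt(0.516384 / 0.996652)
Kr = sqrt(0.518119)
Kr = 0.7198

0.7198


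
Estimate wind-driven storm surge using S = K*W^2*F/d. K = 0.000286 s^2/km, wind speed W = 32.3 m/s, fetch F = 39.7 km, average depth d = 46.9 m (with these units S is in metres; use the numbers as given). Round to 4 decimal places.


S = K * W^2 * F / d
W^2 = 32.3^2 = 1043.29
S = 0.000286 * 1043.29 * 39.7 / 46.9
Numerator = 0.000286 * 1043.29 * 39.7 = 11.845723
S = 11.845723 / 46.9 = 0.2526 m

0.2526


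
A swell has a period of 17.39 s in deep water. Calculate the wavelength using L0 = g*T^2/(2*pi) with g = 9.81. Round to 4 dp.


L0 = g * T^2 / (2 * pi)
L0 = 9.81 * 17.39^2 / (2 * pi)
L0 = 9.81 * 302.4121 / 6.28319
L0 = 2966.6627 / 6.28319
L0 = 472.1590 m

472.1590


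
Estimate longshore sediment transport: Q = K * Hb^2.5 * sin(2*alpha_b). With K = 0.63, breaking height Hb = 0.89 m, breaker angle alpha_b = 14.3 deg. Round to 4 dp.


Q = K * Hb^2.5 * sin(2 * alpha_b)
Hb^2.5 = 0.89^2.5 = 0.747266
sin(2 * 14.3) = sin(28.6) = 0.478692
Q = 0.63 * 0.747266 * 0.478692
Q = 0.2254 m^3/s

0.2254


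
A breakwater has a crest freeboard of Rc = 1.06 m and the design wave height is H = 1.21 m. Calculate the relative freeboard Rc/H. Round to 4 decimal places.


Relative freeboard = Rc / H
= 1.06 / 1.21
= 0.8760

0.8760


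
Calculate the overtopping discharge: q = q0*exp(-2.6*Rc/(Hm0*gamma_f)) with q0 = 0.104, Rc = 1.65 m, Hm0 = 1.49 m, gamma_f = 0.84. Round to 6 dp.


q = q0 * exp(-2.6 * Rc / (Hm0 * gamma_f))
Exponent = -2.6 * 1.65 / (1.49 * 0.84)
= -2.6 * 1.65 / 1.2516
= -3.427613
exp(-3.427613) = 0.032464
q = 0.104 * 0.032464
q = 0.003376 m^3/s/m

0.003376


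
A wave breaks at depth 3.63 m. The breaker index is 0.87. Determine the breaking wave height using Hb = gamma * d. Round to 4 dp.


Hb = gamma * d
Hb = 0.87 * 3.63
Hb = 3.1581 m

3.1581


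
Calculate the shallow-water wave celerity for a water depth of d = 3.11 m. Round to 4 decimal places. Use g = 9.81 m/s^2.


Using the shallow-water approximation:
C = sqrt(g * d) = sqrt(9.81 * 3.11)
C = sqrt(30.5091)
C = 5.5235 m/s

5.5235


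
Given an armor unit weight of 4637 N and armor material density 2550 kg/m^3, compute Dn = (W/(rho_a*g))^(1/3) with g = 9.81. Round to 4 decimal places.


V = W / (rho_a * g)
V = 4637 / (2550 * 9.81)
V = 4637 / 25015.50
V = 0.185365 m^3
Dn = V^(1/3) = 0.185365^(1/3)
Dn = 0.5702 m

0.5702


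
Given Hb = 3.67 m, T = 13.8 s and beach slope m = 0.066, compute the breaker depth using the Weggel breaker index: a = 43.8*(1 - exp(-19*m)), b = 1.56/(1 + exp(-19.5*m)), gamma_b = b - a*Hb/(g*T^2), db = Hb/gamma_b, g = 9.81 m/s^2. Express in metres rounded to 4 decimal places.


a = 43.8 * (1 - exp(-19 * m))
exp(-19 * 0.066) = exp(-1.2540) = 0.285361
a = 43.8 * (1 - 0.285361) = 31.301185
b = 1.56 / (1 + exp(-19.5 * m))
exp(-19.5 * 0.066) = exp(-1.2870) = 0.276098
b = 1.56 / (1 + 0.276098) = 1.222477
Hb / (g * T^2) = 3.67 / (9.81 * 13.8^2) = 3.67 / 1868.2164 = 0.00196444
gamma_b = b - a * Hb/(g*T^2) = 1.222477 - 31.301185 * 0.00196444 = 1.160987
db = Hb / gamma_b = 3.67 / 1.160987
db = 3.1611 m

3.1611


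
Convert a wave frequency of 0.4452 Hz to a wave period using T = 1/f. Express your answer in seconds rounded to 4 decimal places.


T = 1 / f
T = 1 / 0.4452
T = 2.2462 s

2.2462


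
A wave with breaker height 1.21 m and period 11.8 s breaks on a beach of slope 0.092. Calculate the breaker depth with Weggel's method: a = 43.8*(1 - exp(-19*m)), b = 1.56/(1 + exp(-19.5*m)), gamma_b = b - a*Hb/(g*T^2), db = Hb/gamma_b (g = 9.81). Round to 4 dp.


a = 43.8 * (1 - exp(-19 * m))
exp(-19 * 0.092) = exp(-1.7480) = 0.174122
a = 43.8 * (1 - 0.174122) = 36.173463
b = 1.56 / (1 + exp(-19.5 * m))
exp(-19.5 * 0.092) = exp(-1.7940) = 0.166294
b = 1.56 / (1 + 0.166294) = 1.337571
Hb / (g * T^2) = 1.21 / (9.81 * 11.8^2) = 1.21 / 1365.9444 = 0.00088583
gamma_b = b - a * Hb/(g*T^2) = 1.337571 - 36.173463 * 0.00088583 = 1.305527
db = Hb / gamma_b = 1.21 / 1.305527
db = 0.9268 m

0.9268


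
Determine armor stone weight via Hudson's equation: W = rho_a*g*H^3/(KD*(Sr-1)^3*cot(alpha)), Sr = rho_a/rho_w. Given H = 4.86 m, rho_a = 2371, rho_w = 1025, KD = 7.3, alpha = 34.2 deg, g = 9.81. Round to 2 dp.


Sr = rho_a / rho_w = 2371 / 1025 = 2.313171
(Sr - 1) = 1.313171
(Sr - 1)^3 = 2.264454
cot(34.2) = 1 / tan(34.2) = 1 / 0.679599 = 1.471455
Numerator = 2371 * 9.81 * 4.86^3 = 2669988.3668
Denominator = 7.3 * 2.264454 * 1.471455 = 24.323918
W = 2669988.3668 / 24.323918
W = 109768.02 N

109768.02


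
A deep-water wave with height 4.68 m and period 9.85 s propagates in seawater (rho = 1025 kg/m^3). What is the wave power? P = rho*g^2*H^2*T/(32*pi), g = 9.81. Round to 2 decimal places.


P = rho * g^2 * H^2 * T / (32 * pi)
P = 1025 * 9.81^2 * 4.68^2 * 9.85 / (32 * pi)
P = 1025 * 96.2361 * 21.9024 * 9.85 / 100.53096
P = 211684.94 W/m

211684.94


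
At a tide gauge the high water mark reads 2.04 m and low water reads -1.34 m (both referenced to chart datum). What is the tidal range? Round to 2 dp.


Tidal range = High water - Low water
Tidal range = 2.04 - (-1.34)
Tidal range = 3.38 m

3.38


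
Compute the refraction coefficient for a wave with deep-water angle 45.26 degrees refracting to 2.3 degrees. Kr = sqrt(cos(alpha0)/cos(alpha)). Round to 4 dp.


Kr = sqrt(cos(alpha0) / cos(alpha))
cos(45.26) = 0.703891
cos(2.3) = 0.999194
Kr = sqrt(0.703891 / 0.999194)
Kr = sqrt(0.704458)
Kr = 0.8393

0.8393


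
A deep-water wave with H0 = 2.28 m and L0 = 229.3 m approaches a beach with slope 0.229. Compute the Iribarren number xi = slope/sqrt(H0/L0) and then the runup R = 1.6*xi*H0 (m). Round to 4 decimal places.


xi = slope / sqrt(H0/L0)
H0/L0 = 2.28/229.3 = 0.009943
sqrt(0.009943) = 0.099716
xi = 0.229 / 0.099716 = 2.296519
R = 1.6 * xi * H0 = 1.6 * 2.296519 * 2.28
R = 8.3777 m

8.3777


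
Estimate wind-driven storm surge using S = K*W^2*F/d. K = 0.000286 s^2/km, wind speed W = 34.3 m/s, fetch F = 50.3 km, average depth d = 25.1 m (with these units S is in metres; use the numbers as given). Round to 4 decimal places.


S = K * W^2 * F / d
W^2 = 34.3^2 = 1176.49
S = 0.000286 * 1176.49 * 50.3 / 25.1
Numerator = 0.000286 * 1176.49 * 50.3 = 16.924750
S = 16.924750 / 25.1 = 0.6743 m

0.6743


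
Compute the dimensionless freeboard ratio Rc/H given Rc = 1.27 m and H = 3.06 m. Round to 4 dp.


Relative freeboard = Rc / H
= 1.27 / 3.06
= 0.4150

0.4150


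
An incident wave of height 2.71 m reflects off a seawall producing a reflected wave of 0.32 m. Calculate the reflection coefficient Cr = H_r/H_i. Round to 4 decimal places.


Cr = H_r / H_i
Cr = 0.32 / 2.71
Cr = 0.1181

0.1181


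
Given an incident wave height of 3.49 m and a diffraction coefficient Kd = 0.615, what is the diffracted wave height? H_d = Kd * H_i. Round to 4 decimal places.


H_d = Kd * H_i
H_d = 0.615 * 3.49
H_d = 2.1464 m

2.1464


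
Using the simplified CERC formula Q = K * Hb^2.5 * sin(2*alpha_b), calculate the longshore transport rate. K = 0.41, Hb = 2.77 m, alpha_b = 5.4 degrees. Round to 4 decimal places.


Q = K * Hb^2.5 * sin(2 * alpha_b)
Hb^2.5 = 2.77^2.5 = 12.770251
sin(2 * 5.4) = sin(10.8) = 0.187381
Q = 0.41 * 12.770251 * 0.187381
Q = 0.9811 m^3/s

0.9811


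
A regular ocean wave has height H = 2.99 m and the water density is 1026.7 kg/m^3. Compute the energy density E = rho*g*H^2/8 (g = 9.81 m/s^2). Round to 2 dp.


E = (1/8) * rho * g * H^2
E = (1/8) * 1026.7 * 9.81 * 2.99^2
E = 0.125 * 1026.7 * 9.81 * 8.9401
E = 11255.50 J/m^2

11255.50


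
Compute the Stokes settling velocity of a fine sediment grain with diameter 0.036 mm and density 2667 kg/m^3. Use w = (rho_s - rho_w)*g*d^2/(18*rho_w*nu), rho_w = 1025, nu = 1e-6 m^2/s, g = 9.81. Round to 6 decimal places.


w = (rho_s - rho_w) * g * d^2 / (18 * rho_w * nu)
d = 0.036 mm = 0.000036 m
rho_s - rho_w = 2667 - 1025 = 1642
Numerator = 1642 * 9.81 * (0.000036)^2 = 0.000020875994
Denominator = 18 * 1025 * 1e-6 = 0.018450
w = 0.001131 m/s

0.001131


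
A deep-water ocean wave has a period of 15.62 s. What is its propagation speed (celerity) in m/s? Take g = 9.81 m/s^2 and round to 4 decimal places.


We use the deep-water celerity formula:
C = g * T / (2 * pi)
C = 9.81 * 15.62 / (2 * 3.14159...)
C = 153.232200 / 6.283185
C = 24.3877 m/s

24.3877


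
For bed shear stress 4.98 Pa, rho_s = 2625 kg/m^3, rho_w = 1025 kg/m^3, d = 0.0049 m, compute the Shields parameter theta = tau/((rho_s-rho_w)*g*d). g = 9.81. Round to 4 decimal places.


theta = tau / ((rho_s - rho_w) * g * d)
rho_s - rho_w = 2625 - 1025 = 1600
Denominator = 1600 * 9.81 * 0.0049 = 76.910400
theta = 4.98 / 76.910400
theta = 0.0648

0.0648


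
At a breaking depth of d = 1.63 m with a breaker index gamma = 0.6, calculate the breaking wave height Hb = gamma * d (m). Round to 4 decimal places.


Hb = gamma * d
Hb = 0.6 * 1.63
Hb = 0.9780 m

0.9780


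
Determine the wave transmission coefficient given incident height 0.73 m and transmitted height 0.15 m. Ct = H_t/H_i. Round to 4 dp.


Ct = H_t / H_i
Ct = 0.15 / 0.73
Ct = 0.2055

0.2055


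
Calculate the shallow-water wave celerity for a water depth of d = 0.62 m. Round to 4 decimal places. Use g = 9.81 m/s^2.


Using the shallow-water approximation:
C = sqrt(g * d) = sqrt(9.81 * 0.62)
C = sqrt(6.0822)
C = 2.4662 m/s

2.4662


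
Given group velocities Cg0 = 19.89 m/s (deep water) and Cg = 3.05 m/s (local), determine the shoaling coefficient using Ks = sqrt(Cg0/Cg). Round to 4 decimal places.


Ks = sqrt(Cg0 / Cg)
Ks = sqrt(19.89 / 3.05)
Ks = sqrt(6.5213)
Ks = 2.5537

2.5537


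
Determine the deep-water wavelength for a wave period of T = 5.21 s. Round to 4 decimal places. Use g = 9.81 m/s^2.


L0 = g * T^2 / (2 * pi)
L0 = 9.81 * 5.21^2 / (2 * pi)
L0 = 9.81 * 27.1441 / 6.28319
L0 = 266.2836 / 6.28319
L0 = 42.3804 m

42.3804


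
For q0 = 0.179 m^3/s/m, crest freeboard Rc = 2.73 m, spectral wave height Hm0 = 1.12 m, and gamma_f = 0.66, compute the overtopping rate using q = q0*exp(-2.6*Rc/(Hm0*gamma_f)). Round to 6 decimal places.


q = q0 * exp(-2.6 * Rc / (Hm0 * gamma_f))
Exponent = -2.6 * 2.73 / (1.12 * 0.66)
= -2.6 * 2.73 / 0.7392
= -9.602273
exp(-9.602273) = 0.000068
q = 0.179 * 0.000068
q = 0.000012 m^3/s/m

0.000012


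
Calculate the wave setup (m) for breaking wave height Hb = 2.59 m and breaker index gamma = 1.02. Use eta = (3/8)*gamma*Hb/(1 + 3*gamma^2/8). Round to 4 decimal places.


eta = (3/8) * gamma * Hb / (1 + 3*gamma^2/8)
Numerator = (3/8) * 1.02 * 2.59 = 0.990675
Denominator = 1 + 3*1.02^2/8 = 1 + 0.390150 = 1.390150
eta = 0.990675 / 1.390150
eta = 0.7126 m

0.7126


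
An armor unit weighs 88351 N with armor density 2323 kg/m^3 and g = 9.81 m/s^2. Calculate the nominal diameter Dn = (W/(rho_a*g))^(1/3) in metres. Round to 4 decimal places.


V = W / (rho_a * g)
V = 88351 / (2323 * 9.81)
V = 88351 / 22788.63
V = 3.876977 m^3
Dn = V^(1/3) = 3.876977^(1/3)
Dn = 1.5710 m

1.5710


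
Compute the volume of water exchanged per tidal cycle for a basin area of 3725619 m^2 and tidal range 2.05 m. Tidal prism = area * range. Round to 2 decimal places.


Tidal prism = Area * Tidal range
P = 3725619 * 2.05
P = 7637518.95 m^3

7637518.95


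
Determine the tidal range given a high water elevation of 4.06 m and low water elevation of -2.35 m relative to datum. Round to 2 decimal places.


Tidal range = High water - Low water
Tidal range = 4.06 - (-2.35)
Tidal range = 6.41 m

6.41


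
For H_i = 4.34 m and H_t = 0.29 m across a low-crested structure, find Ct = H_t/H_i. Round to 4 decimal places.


Ct = H_t / H_i
Ct = 0.29 / 4.34
Ct = 0.0668

0.0668


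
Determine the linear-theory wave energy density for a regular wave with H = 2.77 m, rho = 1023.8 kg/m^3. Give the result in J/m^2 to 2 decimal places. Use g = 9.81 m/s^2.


E = (1/8) * rho * g * H^2
E = (1/8) * 1023.8 * 9.81 * 2.77^2
E = 0.125 * 1023.8 * 9.81 * 7.6729
E = 9632.83 J/m^2

9632.83


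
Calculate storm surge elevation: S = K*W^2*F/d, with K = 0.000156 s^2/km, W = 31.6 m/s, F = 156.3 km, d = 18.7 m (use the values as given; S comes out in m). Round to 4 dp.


S = K * W^2 * F / d
W^2 = 31.6^2 = 998.56
S = 0.000156 * 998.56 * 156.3 / 18.7
Numerator = 0.000156 * 998.56 * 156.3 = 24.347689
S = 24.347689 / 18.7 = 1.3020 m

1.3020


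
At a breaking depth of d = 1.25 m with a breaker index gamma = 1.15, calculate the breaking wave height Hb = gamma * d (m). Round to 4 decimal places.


Hb = gamma * d
Hb = 1.15 * 1.25
Hb = 1.4375 m

1.4375


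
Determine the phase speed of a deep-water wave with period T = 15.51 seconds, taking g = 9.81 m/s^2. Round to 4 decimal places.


We use the deep-water celerity formula:
C = g * T / (2 * pi)
C = 9.81 * 15.51 / (2 * 3.14159...)
C = 152.153100 / 6.283185
C = 24.2159 m/s

24.2159


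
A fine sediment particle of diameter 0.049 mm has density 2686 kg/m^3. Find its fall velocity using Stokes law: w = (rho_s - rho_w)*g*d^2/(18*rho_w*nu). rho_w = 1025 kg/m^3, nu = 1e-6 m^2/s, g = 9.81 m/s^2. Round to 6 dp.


w = (rho_s - rho_w) * g * d^2 / (18 * rho_w * nu)
d = 0.049 mm = 0.000049 m
rho_s - rho_w = 2686 - 1025 = 1661
Numerator = 1661 * 9.81 * (0.000049)^2 = 0.000039122878
Denominator = 18 * 1025 * 1e-6 = 0.018450
w = 0.002120 m/s

0.002120


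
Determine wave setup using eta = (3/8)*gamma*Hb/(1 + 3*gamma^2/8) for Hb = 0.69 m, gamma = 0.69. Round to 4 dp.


eta = (3/8) * gamma * Hb / (1 + 3*gamma^2/8)
Numerator = (3/8) * 0.69 * 0.69 = 0.178537
Denominator = 1 + 3*0.69^2/8 = 1 + 0.178538 = 1.178538
eta = 0.178537 / 1.178538
eta = 0.1515 m

0.1515


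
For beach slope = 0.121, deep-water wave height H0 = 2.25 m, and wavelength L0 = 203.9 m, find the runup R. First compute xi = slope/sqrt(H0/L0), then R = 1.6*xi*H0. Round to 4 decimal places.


xi = slope / sqrt(H0/L0)
H0/L0 = 2.25/203.9 = 0.011035
sqrt(0.011035) = 0.105047
xi = 0.121 / 0.105047 = 1.151868
R = 1.6 * xi * H0 = 1.6 * 1.151868 * 2.25
R = 4.1467 m

4.1467


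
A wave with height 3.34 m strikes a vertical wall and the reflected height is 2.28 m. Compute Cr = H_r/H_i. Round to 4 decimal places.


Cr = H_r / H_i
Cr = 2.28 / 3.34
Cr = 0.6826

0.6826


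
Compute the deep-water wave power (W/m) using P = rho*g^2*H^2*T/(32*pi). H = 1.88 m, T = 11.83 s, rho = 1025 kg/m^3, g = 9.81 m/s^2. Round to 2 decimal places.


P = rho * g^2 * H^2 * T / (32 * pi)
P = 1025 * 9.81^2 * 1.88^2 * 11.83 / (32 * pi)
P = 1025 * 96.2361 * 3.5344 * 11.83 / 100.53096
P = 41026.31 W/m

41026.31


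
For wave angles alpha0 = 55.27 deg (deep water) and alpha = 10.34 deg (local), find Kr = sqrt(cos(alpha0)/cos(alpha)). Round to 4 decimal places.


Kr = sqrt(cos(alpha0) / cos(alpha))
cos(55.27) = 0.569710
cos(10.34) = 0.983760
Kr = sqrt(0.569710 / 0.983760)
Kr = sqrt(0.579115)
Kr = 0.7610

0.7610


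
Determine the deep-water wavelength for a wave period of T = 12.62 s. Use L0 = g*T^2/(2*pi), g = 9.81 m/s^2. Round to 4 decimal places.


L0 = g * T^2 / (2 * pi)
L0 = 9.81 * 12.62^2 / (2 * pi)
L0 = 9.81 * 159.2644 / 6.28319
L0 = 1562.3838 / 6.28319
L0 = 248.6611 m

248.6611


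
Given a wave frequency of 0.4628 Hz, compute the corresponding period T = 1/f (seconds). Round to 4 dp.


T = 1 / f
T = 1 / 0.4628
T = 2.1608 s

2.1608


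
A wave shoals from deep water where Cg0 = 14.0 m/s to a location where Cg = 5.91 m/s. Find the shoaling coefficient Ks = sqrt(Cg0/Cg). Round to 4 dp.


Ks = sqrt(Cg0 / Cg)
Ks = sqrt(14.0 / 5.91)
Ks = sqrt(2.3689)
Ks = 1.5391

1.5391


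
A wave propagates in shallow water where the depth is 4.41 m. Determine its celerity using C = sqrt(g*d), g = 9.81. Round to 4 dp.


Using the shallow-water approximation:
C = sqrt(g * d) = sqrt(9.81 * 4.41)
C = sqrt(43.2621)
C = 6.5774 m/s

6.5774


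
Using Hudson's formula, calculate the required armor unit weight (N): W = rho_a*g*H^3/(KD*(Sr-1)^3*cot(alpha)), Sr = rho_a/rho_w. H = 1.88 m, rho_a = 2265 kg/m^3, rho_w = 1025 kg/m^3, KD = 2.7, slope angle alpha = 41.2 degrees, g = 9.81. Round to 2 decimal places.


Sr = rho_a / rho_w = 2265 / 1025 = 2.209756
(Sr - 1) = 1.209756
(Sr - 1)^3 = 1.770490
cot(41.2) = 1 / tan(41.2) = 1 / 0.875434 = 1.142291
Numerator = 2265 * 9.81 * 1.88^3 = 147642.2862
Denominator = 2.7 * 1.770490 * 1.142291 = 5.460519
W = 147642.2862 / 5.460519
W = 27038.14 N

27038.14


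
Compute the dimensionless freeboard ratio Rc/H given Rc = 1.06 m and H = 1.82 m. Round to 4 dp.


Relative freeboard = Rc / H
= 1.06 / 1.82
= 0.5824

0.5824


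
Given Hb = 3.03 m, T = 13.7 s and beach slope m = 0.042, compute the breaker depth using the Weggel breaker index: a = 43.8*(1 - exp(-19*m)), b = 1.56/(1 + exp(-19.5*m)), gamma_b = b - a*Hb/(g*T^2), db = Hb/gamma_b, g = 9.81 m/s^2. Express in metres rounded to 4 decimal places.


a = 43.8 * (1 - exp(-19 * m))
exp(-19 * 0.042) = exp(-0.7980) = 0.450229
a = 43.8 * (1 - 0.450229) = 24.079991
b = 1.56 / (1 + exp(-19.5 * m))
exp(-19.5 * 0.042) = exp(-0.8190) = 0.440872
b = 1.56 / (1 + 0.440872) = 1.082677
Hb / (g * T^2) = 3.03 / (9.81 * 13.7^2) = 3.03 / 1841.2389 = 0.00164563
gamma_b = b - a * Hb/(g*T^2) = 1.082677 - 24.079991 * 0.00164563 = 1.043051
db = Hb / gamma_b = 3.03 / 1.043051
db = 2.9049 m

2.9049


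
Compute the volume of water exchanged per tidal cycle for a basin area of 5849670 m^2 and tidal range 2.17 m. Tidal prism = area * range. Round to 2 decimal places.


Tidal prism = Area * Tidal range
P = 5849670 * 2.17
P = 12693783.90 m^3

12693783.90


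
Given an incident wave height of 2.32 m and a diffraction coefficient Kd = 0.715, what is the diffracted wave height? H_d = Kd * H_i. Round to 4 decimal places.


H_d = Kd * H_i
H_d = 0.715 * 2.32
H_d = 1.6588 m

1.6588


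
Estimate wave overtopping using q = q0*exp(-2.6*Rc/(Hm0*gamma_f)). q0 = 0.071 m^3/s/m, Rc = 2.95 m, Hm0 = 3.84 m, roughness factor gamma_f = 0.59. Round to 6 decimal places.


q = q0 * exp(-2.6 * Rc / (Hm0 * gamma_f))
Exponent = -2.6 * 2.95 / (3.84 * 0.59)
= -2.6 * 2.95 / 2.2656
= -3.385417
exp(-3.385417) = 0.033864
q = 0.071 * 0.033864
q = 0.002404 m^3/s/m

0.002404
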